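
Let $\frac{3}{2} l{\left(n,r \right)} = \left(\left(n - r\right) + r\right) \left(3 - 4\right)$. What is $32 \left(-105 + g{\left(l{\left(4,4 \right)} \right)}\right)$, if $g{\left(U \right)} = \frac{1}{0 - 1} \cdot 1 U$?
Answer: $- \frac{9824}{3} \approx -3274.7$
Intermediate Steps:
$l{\left(n,r \right)} = - \frac{2 n}{3}$ ($l{\left(n,r \right)} = \frac{2 \left(\left(n - r\right) + r\right) \left(3 - 4\right)}{3} = \frac{2 n \left(-1\right)}{3} = \frac{2 \left(- n\right)}{3} = - \frac{2 n}{3}$)
$g{\left(U \right)} = - U$ ($g{\left(U \right)} = \frac{1}{-1} \cdot 1 U = \left(-1\right) 1 U = - U$)
$32 \left(-105 + g{\left(l{\left(4,4 \right)} \right)}\right) = 32 \left(-105 - \left(- \frac{2}{3}\right) 4\right) = 32 \left(-105 - - \frac{8}{3}\right) = 32 \left(-105 + \frac{8}{3}\right) = 32 \left(- \frac{307}{3}\right) = - \frac{9824}{3}$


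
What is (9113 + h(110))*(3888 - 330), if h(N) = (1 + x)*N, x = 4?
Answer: 34380954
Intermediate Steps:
h(N) = 5*N (h(N) = (1 + 4)*N = 5*N)
(9113 + h(110))*(3888 - 330) = (9113 + 5*110)*(3888 - 330) = (9113 + 550)*3558 = 9663*3558 = 34380954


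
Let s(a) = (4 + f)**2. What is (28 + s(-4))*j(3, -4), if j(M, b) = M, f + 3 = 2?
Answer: 111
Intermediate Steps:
f = -1 (f = -3 + 2 = -1)
s(a) = 9 (s(a) = (4 - 1)**2 = 3**2 = 9)
(28 + s(-4))*j(3, -4) = (28 + 9)*3 = 37*3 = 111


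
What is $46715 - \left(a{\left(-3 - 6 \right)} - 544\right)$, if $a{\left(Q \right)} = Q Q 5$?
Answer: $46854$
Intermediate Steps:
$a{\left(Q \right)} = 5 Q^{2}$ ($a{\left(Q \right)} = Q^{2} \cdot 5 = 5 Q^{2}$)
$46715 - \left(a{\left(-3 - 6 \right)} - 544\right) = 46715 - \left(5 \left(-3 - 6\right)^{2} - 544\right) = 46715 - \left(5 \left(-9\right)^{2} - 544\right) = 46715 - \left(5 \cdot 81 - 544\right) = 46715 - \left(405 - 544\right) = 46715 - -139 = 46715 + 139 = 46854$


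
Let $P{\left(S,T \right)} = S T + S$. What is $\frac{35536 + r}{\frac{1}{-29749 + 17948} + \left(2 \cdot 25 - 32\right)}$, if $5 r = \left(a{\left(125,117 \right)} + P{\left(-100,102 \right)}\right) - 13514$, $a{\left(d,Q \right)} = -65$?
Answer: $\frac{1815005601}{1062085} \approx 1708.9$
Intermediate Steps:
$P{\left(S,T \right)} = S + S T$
$r = - \frac{23879}{5}$ ($r = \frac{\left(-65 - 100 \left(1 + 102\right)\right) - 13514}{5} = \frac{\left(-65 - 10300\right) - 13514}{5} = \frac{-10365 - 13514}{5} = \frac{1}{5} \left(-23879\right) = - \frac{23879}{5} \approx -4775.8$)
$\frac{35536 + r}{\frac{1}{-29749 + 17948} + \left(2 \cdot 25 - 32\right)} = \frac{35536 - \frac{23879}{5}}{\frac{1}{-29749 + 17948} + \left(2 \cdot 25 - 32\right)} = \frac{153801}{5 \left(\frac{1}{-11801} + \left(50 - 32\right)\right)} = \frac{153801}{5 \left(- \frac{1}{11801} + 18\right)} = \frac{153801}{5 \cdot \frac{212417}{11801}} = \frac{153801}{5} \cdot \frac{11801}{212417} = \frac{1815005601}{1062085}$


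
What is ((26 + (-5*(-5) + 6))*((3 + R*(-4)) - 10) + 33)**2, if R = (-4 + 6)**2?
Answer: 1633284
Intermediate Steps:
R = 4 (R = 2**2 = 4)
((26 + (-5*(-5) + 6))*((3 + R*(-4)) - 10) + 33)**2 = ((26 + (-5*(-5) + 6))*((3 + 4*(-4)) - 10) + 33)**2 = ((26 + (25 + 6))*((3 - 16) - 10) + 33)**2 = ((26 + 31)*(-13 - 10) + 33)**2 = (57*(-23) + 33)**2 = (-1311 + 33)**2 = (-1278)**2 = 1633284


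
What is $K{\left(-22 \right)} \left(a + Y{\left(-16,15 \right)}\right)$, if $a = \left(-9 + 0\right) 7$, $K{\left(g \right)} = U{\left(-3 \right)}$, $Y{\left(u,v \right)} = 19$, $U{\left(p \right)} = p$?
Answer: $132$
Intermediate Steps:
$K{\left(g \right)} = -3$
$a = -63$ ($a = \left(-9\right) 7 = -63$)
$K{\left(-22 \right)} \left(a + Y{\left(-16,15 \right)}\right) = - 3 \left(-63 + 19\right) = \left(-3\right) \left(-44\right) = 132$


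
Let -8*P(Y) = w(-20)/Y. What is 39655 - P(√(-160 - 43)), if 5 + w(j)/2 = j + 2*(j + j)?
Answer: 39655 + 15*I*√203/116 ≈ 39655.0 + 1.8424*I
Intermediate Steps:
w(j) = -10 + 10*j (w(j) = -10 + 2*(j + 2*(j + j)) = -10 + 2*(j + 2*(2*j)) = -10 + 2*(j + 4*j) = -10 + 2*(5*j) = -10 + 10*j)
P(Y) = 105/(4*Y) (P(Y) = -(-10 + 10*(-20))/(8*Y) = -(-10 - 200)/(8*Y) = -(-105)/(4*Y) = 105/(4*Y))
39655 - P(√(-160 - 43)) = 39655 - 105/(4*(√(-160 - 43))) = 39655 - 105/(4*(√(-203))) = 39655 - 105/(4*(I*√203)) = 39655 - 105*(-I*√203/203)/4 = 39655 - (-15)*I*√203/116 = 39655 + 15*I*√203/116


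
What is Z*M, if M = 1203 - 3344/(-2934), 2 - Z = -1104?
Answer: 1953719138/1467 ≈ 1.3318e+6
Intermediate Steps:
Z = 1106 (Z = 2 - 1*(-1104) = 2 + 1104 = 1106)
M = 1766473/1467 (M = 1203 - 3344*(-1)/2934 = 1203 - 1*(-1672/1467) = 1203 + 1672/1467 = 1766473/1467 ≈ 1204.1)
Z*M = 1106*(1766473/1467) = 1953719138/1467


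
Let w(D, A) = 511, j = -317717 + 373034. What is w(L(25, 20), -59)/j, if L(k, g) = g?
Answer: 511/55317 ≈ 0.0092377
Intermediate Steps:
j = 55317
w(L(25, 20), -59)/j = 511/55317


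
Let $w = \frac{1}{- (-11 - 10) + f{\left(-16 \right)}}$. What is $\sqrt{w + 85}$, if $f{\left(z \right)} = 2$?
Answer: $\frac{2 \sqrt{11247}}{23} \approx 9.2219$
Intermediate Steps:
$w = \frac{1}{23}$ ($w = \frac{1}{- (-11 - 10) + 2} = \frac{1}{\left(-1\right) \left(-21\right) + 2} = \frac{1}{21 + 2} = \frac{1}{23} \approx 0.043478$)
$\sqrt{w + 85} = \sqrt{\frac{1}{23} + 85} = \sqrt{\frac{1956}{23}} = \frac{2 \sqrt{11247}}{23}$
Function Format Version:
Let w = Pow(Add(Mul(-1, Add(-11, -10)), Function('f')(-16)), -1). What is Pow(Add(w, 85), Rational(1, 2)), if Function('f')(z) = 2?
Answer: Mul(Rational(2, 23), Pow(11247, Rational(1, 2))) ≈ 9.2219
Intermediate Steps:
w = Rational(1, 23) (w = Pow(Add(Mul(-1, Add(-11, -10)), 2), -1) = Pow(Add(Mul(-1, -21), 2), -1) = Pow(Add(21, 2), -1) = Pow(23, -1) = Rational(1, 23) ≈ 0.043478)
Pow(Add(w, 85), Rational(1, 2)) = Pow(Add(Rational(1, 23), 85), Rational(1, 2)) = Pow(Rational(1956, 23), Rational(1, 2)) = Mul(Rational(2, 23), Pow(11247, Rational(1, 2)))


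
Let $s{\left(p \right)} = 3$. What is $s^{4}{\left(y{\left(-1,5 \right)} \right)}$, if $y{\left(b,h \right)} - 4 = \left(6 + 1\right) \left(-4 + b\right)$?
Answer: $81$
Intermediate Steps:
$y{\left(b,h \right)} = -24 + 7 b$ ($y{\left(b,h \right)} = 4 + \left(6 + 1\right) \left(-4 + b\right) = 4 + 7 \left(-4 + b\right) = 4 + \left(-28 + 7 b\right) = -24 + 7 b$)
$s^{4}{\left(y{\left(-1,5 \right)} \right)} = 3^{4} = 81$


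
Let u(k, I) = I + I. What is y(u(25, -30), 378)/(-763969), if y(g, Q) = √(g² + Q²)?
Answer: -6*√4069/763969 ≈ -0.00050098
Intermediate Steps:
u(k, I) = 2*I
y(g, Q) = √(Q² + g²)
y(u(25, -30), 378)/(-763969) = √(378² + (2*(-30))²)/(-763969) = √(142884 + (-60)²)*(-1/763969) = √(142884 + 3600)*(-1/763969) = √146484*(-1/763969) = (6*√4069)*(-1/763969) = -6*√4069/763969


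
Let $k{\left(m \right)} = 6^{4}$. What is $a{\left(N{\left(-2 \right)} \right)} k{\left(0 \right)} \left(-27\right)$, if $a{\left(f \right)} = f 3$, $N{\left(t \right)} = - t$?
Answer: $-209952$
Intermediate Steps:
$k{\left(m \right)} = 1296$
$a{\left(f \right)} = 3 f$
$a{\left(N{\left(-2 \right)} \right)} k{\left(0 \right)} \left(-27\right) = 3 \left(\left(-1\right) \left(-2\right)\right) 1296 \left(-27\right) = 3 \cdot 2 \cdot 1296 \left(-27\right) = 6 \cdot 1296 \left(-27\right) = 7776 \left(-27\right) = -209952$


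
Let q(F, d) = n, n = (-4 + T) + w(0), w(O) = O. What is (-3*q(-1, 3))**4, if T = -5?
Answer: 531441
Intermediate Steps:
n = -9 (n = (-4 - 5) + 0 = -9 + 0 = -9)
q(F, d) = -9
(-3*q(-1, 3))**4 = (-3*(-9))**4 = 27**4 = 531441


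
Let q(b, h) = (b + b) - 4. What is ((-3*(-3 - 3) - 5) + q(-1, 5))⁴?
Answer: 2401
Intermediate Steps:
q(b, h) = -4 + 2*b (q(b, h) = 2*b - 4 = -4 + 2*b)
((-3*(-3 - 3) - 5) + q(-1, 5))⁴ = ((-3*(-3 - 3) - 5) + (-4 + 2*(-1)))⁴ = ((-3*(-6) - 5) + (-4 - 2))⁴ = ((18 - 5) - 6)⁴ = (13 - 6)⁴ = 7⁴ = 2401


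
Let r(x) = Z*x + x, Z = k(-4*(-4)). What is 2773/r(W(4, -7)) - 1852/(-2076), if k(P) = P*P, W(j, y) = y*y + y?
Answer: 715201/622454 ≈ 1.1490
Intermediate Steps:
W(j, y) = y + y² (W(j, y) = y² + y = y + y²)
k(P) = P²
Z = 256 (Z = (-4*(-4))² = 16² = 256)
r(x) = 257*x (r(x) = 256*x + x = 257*x)
2773/r(W(4, -7)) - 1852/(-2076) = 2773/((257*(-7*(1 - 7)))) - 1852/(-2076) = 2773/((257*(-7*(-6)))) - 1852*(-1/2076) = 2773/((257*42)) + 463/519 = 2773/10794 + 463/519 = 715201/622454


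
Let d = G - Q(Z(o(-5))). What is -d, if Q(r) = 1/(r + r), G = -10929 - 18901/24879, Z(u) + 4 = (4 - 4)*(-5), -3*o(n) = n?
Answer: 2175347057/199032 ≈ 10930.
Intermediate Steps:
o(n) = -n/3
Z(u) = -4 (Z(u) = -4 + (4 - 4)*(-5) = -4 + 0*(-5) = -4 + 0 = -4)
G = -271921492/24879 (G = -10929 - 18901/24879 = -271921492/24879 ≈ -10930.)
Q(r) = 1/(2*r)
d = -2175347057/199032 (d = -271921492/24879 - 1/(2*(-4)) = -271921492/24879 - (-1)/(2*4) = -271921492/24879 - 1*(-⅛) = -271921492/24879 + ⅛ = -2175347057/199032 ≈ -10930.)
-d = -1*(-2175347057/199032) = 2175347057/199032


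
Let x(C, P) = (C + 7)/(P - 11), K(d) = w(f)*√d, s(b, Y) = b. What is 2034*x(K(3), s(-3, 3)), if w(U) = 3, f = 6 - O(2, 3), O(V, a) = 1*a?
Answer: -1017 - 3051*√3/7 ≈ -1771.9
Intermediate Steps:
O(V, a) = a
f = 3 (f = 6 - 1*3 = 6 - 3 = 3)
K(d) = 3*√d
x(C, P) = (7 + C)/(-11 + P)
2034*x(K(3), s(-3, 3)) = 2034*((7 + 3*√3)/(-11 - 3)) = 2034*((7 + 3*√3)/(-14)) = 2034*(-(7 + 3*√3)/14) = 2034*(-½ - 3*√3/14) = -1017 - 3051*√3/7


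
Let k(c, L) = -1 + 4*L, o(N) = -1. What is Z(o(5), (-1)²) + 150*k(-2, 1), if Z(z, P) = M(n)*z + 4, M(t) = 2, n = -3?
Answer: 452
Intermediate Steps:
Z(z, P) = 4 + 2*z (Z(z, P) = 2*z + 4 = 4 + 2*z)
Z(o(5), (-1)²) + 150*k(-2, 1) = (4 + 2*(-1)) + 150*(-1 + 4*1) = (4 - 2) + 150*(-1 + 4) = 2 + 150*3 = 2 + 450 = 452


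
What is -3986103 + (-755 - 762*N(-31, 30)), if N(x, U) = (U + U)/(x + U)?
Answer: -3941138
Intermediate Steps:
N(x, U) = 2*U/(U + x) (N(x, U) = (2*U)/(U + x) = 2*U/(U + x))
-3986103 + (-755 - 762*N(-31, 30)) = -3986103 + (-755 - 1524*30/(30 - 31)) = -3986103 + (-755 - 1524*30/(-1)) = -3986103 + (-755 - 1524*30*(-1)) = -3986103 + (-755 - 762*(-60)) = -3986103 + (-755 + 45720) = -3986103 + 44965 = -3941138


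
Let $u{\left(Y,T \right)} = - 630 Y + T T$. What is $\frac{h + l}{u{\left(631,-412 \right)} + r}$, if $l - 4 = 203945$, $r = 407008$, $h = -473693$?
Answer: $- \frac{134872}{89611} \approx -1.5051$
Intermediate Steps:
$l = 203949$ ($l = 4 + 203945 = 203949$)
$u{\left(Y,T \right)} = T^{2} - 630 Y$ ($u{\left(Y,T \right)} = - 630 Y + T^{2} = T^{2} - 630 Y$)
$\frac{h + l}{u{\left(631,-412 \right)} + r} = \frac{-473693 + 203949}{\left(\left(-412\right)^{2} - 397530\right) + 407008} = - \frac{269744}{\left(169744 - 397530\right) + 407008} = - \frac{269744}{-227786 + 407008} = - \frac{269744}{179222} = \left(-269744\right) \frac{1}{179222} = - \frac{134872}{89611}$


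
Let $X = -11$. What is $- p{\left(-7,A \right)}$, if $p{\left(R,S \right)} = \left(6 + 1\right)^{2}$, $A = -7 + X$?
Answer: $-49$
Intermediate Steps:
$A = -18$ ($A = -7 - 11 = -18$)
$p{\left(R,S \right)} = 49$ ($p{\left(R,S \right)} = 7^{2} = 49$)
$- p{\left(-7,A \right)} = \left(-1\right) 49 = -49$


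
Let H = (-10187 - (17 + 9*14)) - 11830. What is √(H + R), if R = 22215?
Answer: √55 ≈ 7.4162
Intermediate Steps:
H = -22160 (H = (-10187 - (17 + 126)) - 11830 = (-10187 - 1*143) - 11830 = (-10187 - 143) - 11830 = -10330 - 11830 = -22160)
√(H + R) = √(-22160 + 22215) = √55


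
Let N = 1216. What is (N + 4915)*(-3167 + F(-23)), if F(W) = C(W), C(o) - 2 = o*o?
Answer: -16161316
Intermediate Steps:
C(o) = 2 + o**2 (C(o) = 2 + o*o = 2 + o**2)
F(W) = 2 + W**2
(N + 4915)*(-3167 + F(-23)) = (1216 + 4915)*(-3167 + (2 + (-23)**2)) = 6131*(-3167 + (2 + 529)) = 6131*(-3167 + 531) = 6131*(-2636) = -16161316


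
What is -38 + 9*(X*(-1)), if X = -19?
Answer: 133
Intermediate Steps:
-38 + 9*(X*(-1)) = -38 + 9*(-19*(-1)) = -38 + 9*19 = -38 + 171 = 133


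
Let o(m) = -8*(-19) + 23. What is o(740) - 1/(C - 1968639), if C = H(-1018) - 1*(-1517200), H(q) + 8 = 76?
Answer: 78989926/451371 ≈ 175.00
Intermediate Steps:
H(q) = 68 (H(q) = -8 + 76 = 68)
o(m) = 175 (o(m) = 152 + 23 = 175)
C = 1517268 (C = 68 - 1*(-1517200) = 68 + 1517200 = 1517268)
o(740) - 1/(C - 1968639) = 175 - 1/(1517268 - 1968639) = 175 - 1/(-451371) = 175 - 1*(-1/451371) = 175 + 1/451371 = 78989926/451371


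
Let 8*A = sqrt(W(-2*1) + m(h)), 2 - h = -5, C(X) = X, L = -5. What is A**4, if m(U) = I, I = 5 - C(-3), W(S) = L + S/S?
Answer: 1/256 ≈ 0.0039063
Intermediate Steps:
h = 7 (h = 2 - 1*(-5) = 2 + 5 = 7)
W(S) = -4 (W(S) = -5 + S/S = -5 + 1 = -4)
I = 8 (I = 5 - 1*(-3) = 5 + 3 = 8)
m(U) = 8
A = 1/4 (A = sqrt(-4 + 8)/8 = sqrt(4)/8 = (1/8)*2 = 1/4 ≈ 0.25000)
A**4 = (1/4)**4 = 1/256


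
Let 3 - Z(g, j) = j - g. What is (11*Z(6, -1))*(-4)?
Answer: -440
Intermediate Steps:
Z(g, j) = 3 + g - j (Z(g, j) = 3 - (j - g) = 3 + (g - j) = 3 + g - j)
(11*Z(6, -1))*(-4) = (11*(3 + 6 - 1*(-1)))*(-4) = (11*(3 + 6 + 1))*(-4) = (11*10)*(-4) = 110*(-4) = -440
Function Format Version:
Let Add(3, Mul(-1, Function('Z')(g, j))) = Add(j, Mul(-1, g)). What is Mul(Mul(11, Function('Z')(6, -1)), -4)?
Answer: -440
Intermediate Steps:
Function('Z')(g, j) = Add(3, g, Mul(-1, j)) (Function('Z')(g, j) = Add(3, Mul(-1, Add(j, Mul(-1, g)))) = Add(3, Add(g, Mul(-1, j))) = Add(3, g, Mul(-1, j)))
Mul(Mul(11, Function('Z')(6, -1)), -4) = Mul(Mul(11, Add(3, 6, Mul(-1, -1))), -4) = Mul(Mul(11, Add(3, 6, 1)), -4) = Mul(Mul(11, 10), -4) = Mul(110, -4) = -440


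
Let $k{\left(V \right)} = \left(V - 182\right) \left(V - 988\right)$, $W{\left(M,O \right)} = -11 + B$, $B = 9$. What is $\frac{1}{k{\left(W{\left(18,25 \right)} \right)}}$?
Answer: $\frac{1}{182160} \approx 5.4897 \cdot 10^{-6}$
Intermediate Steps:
$W{\left(M,O \right)} = -2$ ($W{\left(M,O \right)} = -11 + 9 = -2$)
$k{\left(V \right)} = \left(-988 + V\right) \left(-182 + V\right)$ ($k{\left(V \right)} = \left(-182 + V\right) \left(-988 + V\right) = \left(-988 + V\right) \left(-182 + V\right)$)
$\frac{1}{k{\left(W{\left(18,25 \right)} \right)}} = \frac{1}{179816 + \left(-2\right)^{2} - -2340} = \frac{1}{179816 + 4 + 2340} = \frac{1}{182160}$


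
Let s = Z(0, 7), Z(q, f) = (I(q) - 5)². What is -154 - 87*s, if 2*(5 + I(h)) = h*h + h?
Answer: -8854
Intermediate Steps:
I(h) = -5 + h/2 + h²/2 (I(h) = -5 + (h*h + h)/2 = -5 + (h² + h)/2 = -5 + (h + h²)/2 = -5 + (h/2 + h²/2) = -5 + h/2 + h²/2)
Z(q, f) = (-10 + q/2 + q²/2)² (Z(q, f) = ((-5 + q/2 + q²/2) - 5)² = (-10 + q/2 + q²/2)²)
s = 100 (s = (-20 + 0 + 0²)²/4 = (-20 + 0 + 0)²/4 = (¼)*(-20)² = (¼)*400 = 100)
-154 - 87*s = -154 - 87*100 = -154 - 8700 = -8854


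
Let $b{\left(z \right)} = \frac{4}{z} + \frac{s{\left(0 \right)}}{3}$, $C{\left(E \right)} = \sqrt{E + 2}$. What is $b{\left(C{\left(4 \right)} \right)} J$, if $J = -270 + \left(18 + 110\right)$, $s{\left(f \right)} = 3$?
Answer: $-142 - \frac{284 \sqrt{6}}{3} \approx -373.89$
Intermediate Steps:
$C{\left(E \right)} = \sqrt{2 + E}$
$b{\left(z \right)} = 1 + \frac{4}{z}$ ($b{\left(z \right)} = \frac{4}{z} + \frac{3}{3} = \frac{4}{z} + 3 \cdot \frac{1}{3} = \frac{4}{z} + 1 = 1 + \frac{4}{z}$)
$J = -142$ ($J = -270 + 128 = -142$)
$b{\left(C{\left(4 \right)} \right)} J = \frac{4 + \sqrt{2 + 4}}{\sqrt{2 + 4}} \left(-142\right) = \frac{4 + \sqrt{6}}{\sqrt{6}} \left(-142\right) = \frac{\sqrt{6}}{6} \left(4 + \sqrt{6}\right) \left(-142\right) = \frac{\sqrt{6} \left(4 + \sqrt{6}\right)}{6} \left(-142\right) = - \frac{71 \sqrt{6} \left(4 + \sqrt{6}\right)}{3}$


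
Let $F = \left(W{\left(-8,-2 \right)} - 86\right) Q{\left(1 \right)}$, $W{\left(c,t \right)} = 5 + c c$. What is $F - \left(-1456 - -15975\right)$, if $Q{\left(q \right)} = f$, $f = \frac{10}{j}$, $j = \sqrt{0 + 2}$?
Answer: $-14519 - 85 \sqrt{2} \approx -14639.0$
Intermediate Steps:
$j = \sqrt{2} \approx 1.4142$
$W{\left(c,t \right)} = 5 + c^{2}$
$f = 5 \sqrt{2}$ ($f = \frac{10}{\sqrt{2}} = 10 \frac{\sqrt{2}}{2} = 5 \sqrt{2} \approx 7.0711$)
$Q{\left(q \right)} = 5 \sqrt{2}$
$F = - 85 \sqrt{2}$ ($F = \left(\left(5 + \left(-8\right)^{2}\right) - 86\right) 5 \sqrt{2} = \left(\left(5 + 64\right) - 86\right) 5 \sqrt{2} = \left(69 - 86\right) 5 \sqrt{2} = - 17 \cdot 5 \sqrt{2} = - 85 \sqrt{2} \approx -120.21$)
$F - \left(-1456 - -15975\right) = - 85 \sqrt{2} - \left(-1456 - -15975\right) = - 85 \sqrt{2} - \left(-1456 + 15975\right) = - 85 \sqrt{2} - 14519 = -14519 - 85 \sqrt{2}$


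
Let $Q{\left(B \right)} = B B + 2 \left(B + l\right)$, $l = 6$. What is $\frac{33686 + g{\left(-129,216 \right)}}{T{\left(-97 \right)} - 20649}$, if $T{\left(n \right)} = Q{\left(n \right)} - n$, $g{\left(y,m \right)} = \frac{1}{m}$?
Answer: $- \frac{7276177}{2446200} \approx -2.9745$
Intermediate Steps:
$Q{\left(B \right)} = 12 + B^{2} + 2 B$ ($Q{\left(B \right)} = B B + 2 \left(B + 6\right) = B^{2} + 2 \left(6 + B\right) = B^{2} + \left(12 + 2 B\right) = 12 + B^{2} + 2 B$)
$T{\left(n \right)} = 12 + n + n^{2}$ ($T{\left(n \right)} = \left(12 + n^{2} + 2 n\right) - n = 12 + n + n^{2}$)
$\frac{33686 + g{\left(-129,216 \right)}}{T{\left(-97 \right)} - 20649} = \frac{33686 + \frac{1}{216}}{\left(12 - 97 + \left(-97\right)^{2}\right) - 20649} = \frac{33686 + \frac{1}{216}}{\left(12 - 97 + 9409\right) - 20649} = \frac{7276177}{216 \left(9324 - 20649\right)} = \frac{7276177}{216 \left(-11325\right)} = \frac{7276177}{216} \left(- \frac{1}{11325}\right) = - \frac{7276177}{2446200}$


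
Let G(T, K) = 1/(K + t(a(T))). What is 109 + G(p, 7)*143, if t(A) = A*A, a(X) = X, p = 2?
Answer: 122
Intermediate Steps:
t(A) = A²
G(T, K) = 1/(K + T²)
109 + G(p, 7)*143 = 109 + 143/(7 + 2²) = 109 + 143/(7 + 4) = 109 + 143/11 = 109 + (1/11)*143 = 109 + 13 = 122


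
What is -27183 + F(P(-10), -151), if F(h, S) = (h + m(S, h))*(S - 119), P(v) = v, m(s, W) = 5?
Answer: -25833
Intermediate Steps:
F(h, S) = (-119 + S)*(5 + h) (F(h, S) = (h + 5)*(S - 119) = (5 + h)*(-119 + S) = (-119 + S)*(5 + h))
-27183 + F(P(-10), -151) = -27183 + (-595 - 119*(-10) + 5*(-151) - 151*(-10)) = -27183 + (-595 + 1190 - 755 + 1510) = -27183 + 1350 = -25833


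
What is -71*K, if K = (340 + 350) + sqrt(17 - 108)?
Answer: -48990 - 71*I*sqrt(91) ≈ -48990.0 - 677.3*I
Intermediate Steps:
K = 690 + I*sqrt(91) (K = 690 + sqrt(-91) = 690 + I*sqrt(91) ≈ 690.0 + 9.5394*I)
-71*K = -71*(690 + I*sqrt(91)) = -48990 - 71*I*sqrt(91)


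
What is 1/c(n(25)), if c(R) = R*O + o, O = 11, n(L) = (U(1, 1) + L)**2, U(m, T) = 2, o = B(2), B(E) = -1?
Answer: 1/8018 ≈ 0.00012472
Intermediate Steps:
o = -1
n(L) = (2 + L)**2
c(R) = -1 + 11*R (c(R) = R*11 - 1 = 11*R - 1 = -1 + 11*R)
1/c(n(25)) = 1/(-1 + 11*(2 + 25)**2) = 1/(-1 + 11*27**2) = 1/(-1 + 11*729) = 1/(-1 + 8019) = 1/8018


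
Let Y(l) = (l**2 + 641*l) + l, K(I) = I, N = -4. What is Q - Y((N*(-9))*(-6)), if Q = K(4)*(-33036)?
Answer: -40128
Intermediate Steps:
Q = -132144 (Q = 4*(-33036) = -132144)
Y(l) = l**2 + 642*l
Q - Y((N*(-9))*(-6)) = -132144 - -4*(-9)*(-6)*(642 - 4*(-9)*(-6)) = -132144 - 36*(-6)*(642 + 36*(-6)) = -132144 - (-216)*(642 - 216) = -132144 - (-216)*426 = -132144 - 1*(-92016) = -132144 + 92016 = -40128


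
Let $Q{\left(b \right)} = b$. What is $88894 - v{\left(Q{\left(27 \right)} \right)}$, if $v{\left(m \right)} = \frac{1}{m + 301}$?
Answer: $\frac{29157231}{328} \approx 88894.0$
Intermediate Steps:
$v{\left(m \right)} = \frac{1}{301 + m}$
$88894 - v{\left(Q{\left(27 \right)} \right)} = 88894 - \frac{1}{301 + 27} = 88894 - \frac{1}{328} = \frac{29157231}{328}$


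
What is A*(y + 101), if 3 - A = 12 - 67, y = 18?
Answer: 6902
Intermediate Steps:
A = 58 (A = 3 - (12 - 67) = 3 - 1*(-55) = 3 + 55 = 58)
A*(y + 101) = 58*(18 + 101) = 58*119 = 6902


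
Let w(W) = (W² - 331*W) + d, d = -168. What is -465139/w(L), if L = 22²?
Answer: -465139/73884 ≈ -6.2955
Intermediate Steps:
L = 484
w(W) = -168 + W² - 331*W (w(W) = (W² - 331*W) - 168 = -168 + W² - 331*W)
-465139/w(L) = -465139/(-168 + 484² - 331*484) = -465139/(-168 + 234256 - 160204) = -465139/73884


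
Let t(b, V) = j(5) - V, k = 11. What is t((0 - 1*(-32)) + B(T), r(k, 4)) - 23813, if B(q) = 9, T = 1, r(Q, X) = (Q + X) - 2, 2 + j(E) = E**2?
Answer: -23803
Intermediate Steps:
j(E) = -2 + E**2
r(Q, X) = -2 + Q + X
t(b, V) = 23 - V (t(b, V) = (-2 + 5**2) - V = (-2 + 25) - V = 23 - V)
t((0 - 1*(-32)) + B(T), r(k, 4)) - 23813 = (23 - (-2 + 11 + 4)) - 23813 = (23 - 1*13) - 23813 = (23 - 13) - 23813 = 10 - 23813 = -23803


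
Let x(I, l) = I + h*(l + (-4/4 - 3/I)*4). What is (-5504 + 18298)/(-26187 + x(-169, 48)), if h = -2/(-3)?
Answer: -3243279/6673798 ≈ -0.48597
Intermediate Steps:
h = 2/3 (h = -2*(-1/3) = 2/3 ≈ 0.66667)
x(I, l) = -8/3 + I - 8/I + 2*l/3 (x(I, l) = I + 2*(l + (-4/4 - 3/I)*4)/3 = I + 2*(l + (-4*1/4 - 3/I)*4)/3 = I + 2*(l + (-1 - 3/I)*4)/3 = I + 2*(l + (-4 - 12/I))/3 = I + 2*(-4 + l - 12/I)/3 = I + (-8/3 - 8/I + 2*l/3) = -8/3 + I - 8/I + 2*l/3)
(-5504 + 18298)/(-26187 + x(-169, 48)) = (-5504 + 18298)/(-26187 + (-8/3 - 169 - 8/(-169) + (2/3)*48)) = 12794/(-26187 + (-8/3 - 169 - 8*(-1/169) + 32)) = 12794/(-26187 + (-8/3 - 169 + 8/169 + 32)) = 12794/(-26187 - 70787/507) = 12794/(-13347596/507) = 12794*(-507/13347596) = -3243279/6673798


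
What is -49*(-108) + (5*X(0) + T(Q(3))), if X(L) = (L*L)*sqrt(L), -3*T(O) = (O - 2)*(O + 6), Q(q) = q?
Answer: 5289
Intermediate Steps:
T(O) = -(-2 + O)*(6 + O)/3 (T(O) = -(O - 2)*(O + 6)/3 = -(-2 + O)*(6 + O)/3)
X(L) = L**(5/2) (X(L) = L**2*sqrt(L) = L**(5/2))
-49*(-108) + (5*X(0) + T(Q(3))) = -49*(-108) + (5*0**(5/2) + (4 - 4/3*3 - 1/3*3**2)) = 5292 + (5*0 + (4 - 4 - 1/3*9)) = 5292 + (0 + (4 - 4 - 3)) = 5292 + (0 - 3) = 5292 - 3 = 5289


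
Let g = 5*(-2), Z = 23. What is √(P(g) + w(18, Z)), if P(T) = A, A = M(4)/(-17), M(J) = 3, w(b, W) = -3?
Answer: 3*I*√102/17 ≈ 1.7823*I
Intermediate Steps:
g = -10
A = -3/17 (A = 3/(-17) = 3*(-1/17) = -3/17 ≈ -0.17647)
P(T) = -3/17
√(P(g) + w(18, Z)) = √(-3/17 - 3) = √(-54/17) = 3*I*√102/17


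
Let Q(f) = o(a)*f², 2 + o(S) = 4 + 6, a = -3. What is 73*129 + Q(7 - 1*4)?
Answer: 9489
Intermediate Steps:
o(S) = 8 (o(S) = -2 + (4 + 6) = -2 + 10 = 8)
Q(f) = 8*f²
73*129 + Q(7 - 1*4) = 73*129 + 8*(7 - 1*4)² = 9417 + 8*(7 - 4)² = 9417 + 8*3² = 9417 + 8*9 = 9417 + 72 = 9489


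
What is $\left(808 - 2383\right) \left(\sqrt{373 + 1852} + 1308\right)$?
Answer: $-2060100 - 7875 \sqrt{89} \approx -2.1344 \cdot 10^{6}$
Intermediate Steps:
$\left(808 - 2383\right) \left(\sqrt{373 + 1852} + 1308\right) = - 1575 \left(\sqrt{2225} + 1308\right) = - 1575 \left(5 \sqrt{89} + 1308\right) = - 1575 \left(1308 + 5 \sqrt{89}\right) = -2060100 - 7875 \sqrt{89}$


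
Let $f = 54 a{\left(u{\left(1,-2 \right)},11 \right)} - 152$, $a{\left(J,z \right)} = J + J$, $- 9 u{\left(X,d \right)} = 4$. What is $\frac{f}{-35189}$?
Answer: $\frac{200}{35189} \approx 0.0056836$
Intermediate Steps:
$u{\left(X,d \right)} = - \frac{4}{9}$ ($u{\left(X,d \right)} = \left(- \frac{1}{9}\right) 4 = - \frac{4}{9}$)
$a{\left(J,z \right)} = 2 J$
$f = -200$ ($f = 54 \cdot 2 \left(- \frac{4}{9}\right) - 152 = 54 \left(- \frac{8}{9}\right) - 152 = -48 - 152 = -200$)
$\frac{f}{-35189} = - \frac{200}{-35189} = \left(-200\right) \left(- \frac{1}{35189}\right) = \frac{200}{35189}$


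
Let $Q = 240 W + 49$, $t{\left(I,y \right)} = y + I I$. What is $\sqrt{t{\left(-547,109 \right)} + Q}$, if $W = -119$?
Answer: $\sqrt{270807} \approx 520.39$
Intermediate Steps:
$t{\left(I,y \right)} = y + I^{2}$
$Q = -28511$ ($Q = 240 \left(-119\right) + 49 = -28560 + 49 = -28511$)
$\sqrt{t{\left(-547,109 \right)} + Q} = \sqrt{\left(109 + \left(-547\right)^{2}\right) - 28511} = \sqrt{\left(109 + 299209\right) - 28511} = \sqrt{299318 - 28511} = \sqrt{270807}$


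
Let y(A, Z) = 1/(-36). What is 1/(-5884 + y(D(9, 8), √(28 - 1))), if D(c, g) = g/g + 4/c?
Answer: -36/211825 ≈ -0.00016995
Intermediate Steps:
D(c, g) = 1 + 4/c
y(A, Z) = -1/36
1/(-5884 + y(D(9, 8), √(28 - 1))) = 1/(-5884 - 1/36) = 1/(-211825/36) = -36/211825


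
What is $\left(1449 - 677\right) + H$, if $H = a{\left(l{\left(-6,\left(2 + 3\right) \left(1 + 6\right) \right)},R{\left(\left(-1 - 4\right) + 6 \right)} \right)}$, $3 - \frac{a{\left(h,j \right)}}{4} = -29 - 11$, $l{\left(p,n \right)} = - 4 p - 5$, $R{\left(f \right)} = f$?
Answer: $944$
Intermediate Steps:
$l{\left(p,n \right)} = -5 - 4 p$
$a{\left(h,j \right)} = 172$ ($a{\left(h,j \right)} = 12 - 4 \left(-29 - 11\right) = 12 - -160 = 12 + 160 = 172$)
$H = 172$
$\left(1449 - 677\right) + H = \left(1449 - 677\right) + 172 = 772 + 172 = 944$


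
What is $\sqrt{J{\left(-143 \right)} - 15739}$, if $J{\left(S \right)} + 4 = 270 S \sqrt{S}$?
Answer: $\sqrt{-15743 - 38610 i \sqrt{143}} \approx 472.35 - 488.73 i$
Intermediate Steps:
$J{\left(S \right)} = -4 + 270 S^{\frac{3}{2}}$ ($J{\left(S \right)} = -4 + 270 S \sqrt{S} = -4 + 270 S^{\frac{3}{2}}$)
$\sqrt{J{\left(-143 \right)} - 15739} = \sqrt{\left(-4 + 270 \left(-143\right)^{\frac{3}{2}}\right) - 15739} = \sqrt{\left(-4 + 270 \left(- 143 i \sqrt{143}\right)\right) - 15739} = \sqrt{\left(-4 - 38610 i \sqrt{143}\right) - 15739} = \sqrt{-15743 - 38610 i \sqrt{143}}$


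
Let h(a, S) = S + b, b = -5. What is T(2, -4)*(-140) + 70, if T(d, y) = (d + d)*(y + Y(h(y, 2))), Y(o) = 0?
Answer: 2310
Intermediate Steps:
h(a, S) = -5 + S (h(a, S) = S - 5 = -5 + S)
T(d, y) = 2*d*y (T(d, y) = (d + d)*(y + 0) = (2*d)*y = 2*d*y)
T(2, -4)*(-140) + 70 = (2*2*(-4))*(-140) + 70 = -16*(-140) + 70 = 2240 + 70 = 2310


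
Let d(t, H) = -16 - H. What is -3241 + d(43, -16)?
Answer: -3241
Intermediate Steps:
-3241 + d(43, -16) = -3241 + (-16 - 1*(-16)) = -3241 + (-16 + 16) = -3241 + 0 = -3241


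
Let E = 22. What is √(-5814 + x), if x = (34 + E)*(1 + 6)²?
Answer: I*√3070 ≈ 55.408*I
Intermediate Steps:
x = 2744 (x = (34 + 22)*(1 + 6)² = 56*7² = 56*49 = 2744)
√(-5814 + x) = √(-5814 + 2744) = √(-3070) = I*√3070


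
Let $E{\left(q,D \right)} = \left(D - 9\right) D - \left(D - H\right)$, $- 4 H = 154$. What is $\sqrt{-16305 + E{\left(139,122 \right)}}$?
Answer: $\frac{i \sqrt{10718}}{2} \approx 51.764 i$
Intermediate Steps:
$H = - \frac{77}{2}$ ($H = \left(- \frac{1}{4}\right) 154 = - \frac{77}{2} \approx -38.5$)
$E{\left(q,D \right)} = - \frac{77}{2} - D + D \left(-9 + D\right)$ ($E{\left(q,D \right)} = \left(D - 9\right) D - \left(\frac{77}{2} + D\right) = \left(-9 + D\right) D - \left(\frac{77}{2} + D\right) = D \left(-9 + D\right) - \left(\frac{77}{2} + D\right) = - \frac{77}{2} - D + D \left(-9 + D\right)$)
$\sqrt{-16305 + E{\left(139,122 \right)}} = \sqrt{-16305 - \left(\frac{2517}{2} - 14884\right)} = \sqrt{-16305 - - \frac{27251}{2}} = \sqrt{-16305 + \frac{27251}{2}} = \sqrt{- \frac{5359}{2}} = \frac{i \sqrt{10718}}{2}$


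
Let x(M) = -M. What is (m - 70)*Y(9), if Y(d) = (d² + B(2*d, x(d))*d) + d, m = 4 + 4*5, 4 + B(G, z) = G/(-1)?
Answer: 4968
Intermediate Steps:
B(G, z) = -4 - G (B(G, z) = -4 + G/(-1) = -4 + G*(-1) = -4 - G)
m = 24 (m = 4 + 20 = 24)
Y(d) = d + d² + d*(-4 - 2*d) (Y(d) = (d² + (-4 - 2*d)*d) + d = (d² + d*(-4 - 2*d)) + d = d + d² + d*(-4 - 2*d))
(m - 70)*Y(9) = (24 - 70)*(-1*9*(3 + 9)) = -(-46)*9*12 = -46*(-108) = 4968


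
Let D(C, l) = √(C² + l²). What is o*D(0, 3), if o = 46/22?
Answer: 69/11 ≈ 6.2727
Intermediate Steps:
o = 23/11 (o = 46*(1/22) = 23/11 ≈ 2.0909)
o*D(0, 3) = 23*√(0² + 3²)/11 = 23*√(0 + 9)/11 = 23*√9/11 = (23/11)*3 = 69/11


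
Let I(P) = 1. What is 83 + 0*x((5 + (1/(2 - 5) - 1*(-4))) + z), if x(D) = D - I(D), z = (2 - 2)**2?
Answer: 83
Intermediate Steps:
z = 0 (z = 0**2 = 0)
x(D) = -1 + D (x(D) = D - 1*1 = D - 1 = -1 + D)
83 + 0*x((5 + (1/(2 - 5) - 1*(-4))) + z) = 83 + 0*(-1 + ((5 + (1/(2 - 5) - 1*(-4))) + 0)) = 83 + 0*(-1 + ((5 + (1/(-3) + 4)) + 0)) = 83 + 0*(-1 + ((5 + (-1/3 + 4)) + 0)) = 83 + 0*(-1 + ((5 + 11/3) + 0)) = 83 + 0*(-1 + (26/3 + 0)) = 83 + 0*(-1 + 26/3) = 83 + 0*(23/3) = 83 + 0 = 83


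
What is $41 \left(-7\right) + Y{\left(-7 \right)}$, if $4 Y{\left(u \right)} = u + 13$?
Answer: $- \frac{571}{2} \approx -285.5$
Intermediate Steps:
$Y{\left(u \right)} = \frac{13}{4} + \frac{u}{4}$ ($Y{\left(u \right)} = \frac{u + 13}{4} = \frac{13 + u}{4} = \frac{13}{4} + \frac{u}{4}$)
$41 \left(-7\right) + Y{\left(-7 \right)} = 41 \left(-7\right) + \left(\frac{13}{4} + \frac{1}{4} \left(-7\right)\right) = -287 + \left(\frac{13}{4} - \frac{7}{4}\right) = -287 + \frac{3}{2} = - \frac{571}{2}$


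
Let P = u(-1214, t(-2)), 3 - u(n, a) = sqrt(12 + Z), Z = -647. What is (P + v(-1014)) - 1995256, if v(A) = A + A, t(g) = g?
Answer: -1997281 - I*sqrt(635) ≈ -1.9973e+6 - 25.199*I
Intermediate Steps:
u(n, a) = 3 - I*sqrt(635) (u(n, a) = 3 - sqrt(12 - 647) = 3 - sqrt(-635) = 3 - I*sqrt(635))
P = 3 - I*sqrt(635) ≈ 3.0 - 25.199*I
v(A) = 2*A
(P + v(-1014)) - 1995256 = ((3 - I*sqrt(635)) + 2*(-1014)) - 1995256 = ((3 - I*sqrt(635)) - 2028) - 1995256 = (-2025 - I*sqrt(635)) - 1995256 = -1997281 - I*sqrt(635)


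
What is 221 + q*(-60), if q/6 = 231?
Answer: -82939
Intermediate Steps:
q = 1386 (q = 6*231 = 1386)
221 + q*(-60) = 221 + 1386*(-60) = 221 - 83160 = -82939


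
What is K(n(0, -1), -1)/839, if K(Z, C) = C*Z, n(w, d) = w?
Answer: 0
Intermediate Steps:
K(n(0, -1), -1)/839 = -1*0/839 = 0*(1/839) = 0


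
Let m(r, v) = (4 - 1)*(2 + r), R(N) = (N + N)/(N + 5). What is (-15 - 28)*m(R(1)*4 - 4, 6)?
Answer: 86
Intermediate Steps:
R(N) = 2*N/(5 + N) (R(N) = (2*N)/(5 + N) = 2*N/(5 + N))
m(r, v) = 6 + 3*r (m(r, v) = 3*(2 + r) = 6 + 3*r)
(-15 - 28)*m(R(1)*4 - 4, 6) = (-15 - 28)*(6 + 3*((2*1/(5 + 1))*4 - 4)) = -43*(6 + 3*((2*1/6)*4 - 4)) = -43*(6 + 3*((2*1*(⅙))*4 - 4)) = -43*(6 + 3*((⅓)*4 - 4)) = -43*(6 + 3*(4/3 - 4)) = -43*(6 + 3*(-8/3)) = -43*(6 - 8) = -43*(-2) = 86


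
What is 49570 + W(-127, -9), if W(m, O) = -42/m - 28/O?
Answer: 56662444/1143 ≈ 49573.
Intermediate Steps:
49570 + W(-127, -9) = 49570 + (-42/(-127) - 28/(-9)) = 49570 + (-42*(-1/127) - 28*(-⅑)) = 49570 + (42/127 + 28/9) = 49570 + 3934/1143 = 56662444/1143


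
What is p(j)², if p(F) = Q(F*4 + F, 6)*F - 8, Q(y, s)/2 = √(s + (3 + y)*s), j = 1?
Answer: 280 - 96*√6 ≈ 44.849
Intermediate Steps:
Q(y, s) = 2*√(s + s*(3 + y)) (Q(y, s) = 2*√(s + (3 + y)*s) = 2*√(s + s*(3 + y)))
p(F) = -8 + 2*F*√(24 + 30*F) (p(F) = (2*√(6*(4 + (F*4 + F))))*F - 8 = (2*√(6*(4 + (4*F + F))))*F - 8 = (2*√(6*(4 + 5*F)))*F - 8 = (2*√(24 + 30*F))*F - 8 = 2*F*√(24 + 30*F) - 8 = -8 + 2*F*√(24 + 30*F))
p(j)² = (-8 + 2*1*√(24 + 30*1))² = (-8 + 2*1*√(24 + 30))² = (-8 + 2*1*√54)² = (-8 + 2*1*(3*√6))² = (-8 + 6*√6)²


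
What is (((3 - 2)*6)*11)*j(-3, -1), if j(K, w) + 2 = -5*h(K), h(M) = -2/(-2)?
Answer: -462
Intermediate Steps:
h(M) = 1 (h(M) = -2*(-1/2) = 1)
j(K, w) = -7 (j(K, w) = -2 - 5*1 = -2 - 5 = -7)
(((3 - 2)*6)*11)*j(-3, -1) = (((3 - 2)*6)*11)*(-7) = ((1*6)*11)*(-7) = (6*11)*(-7) = 66*(-7) = -462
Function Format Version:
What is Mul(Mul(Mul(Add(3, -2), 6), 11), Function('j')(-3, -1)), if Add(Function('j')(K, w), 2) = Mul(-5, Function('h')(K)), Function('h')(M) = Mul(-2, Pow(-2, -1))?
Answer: -462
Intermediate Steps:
Function('h')(M) = 1 (Function('h')(M) = Mul(-2, Rational(-1, 2)) = 1)
Function('j')(K, w) = -7 (Function('j')(K, w) = Add(-2, Mul(-5, 1)) = Add(-2, -5) = -7)
Mul(Mul(Mul(Add(3, -2), 6), 11), Function('j')(-3, -1)) = Mul(Mul(Mul(Add(3, -2), 6), 11), -7) = Mul(Mul(Mul(1, 6), 11), -7) = Mul(Mul(6, 11), -7) = Mul(66, -7) = -462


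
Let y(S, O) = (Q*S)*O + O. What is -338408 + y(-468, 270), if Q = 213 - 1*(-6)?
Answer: -28010978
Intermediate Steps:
Q = 219 (Q = 213 + 6 = 219)
y(S, O) = O + 219*O*S (y(S, O) = (219*S)*O + O = 219*O*S + O = O + 219*O*S)
-338408 + y(-468, 270) = -338408 + 270*(1 + 219*(-468)) = -338408 + 270*(1 - 102492) = -338408 + 270*(-102491) = -338408 - 27672570 = -28010978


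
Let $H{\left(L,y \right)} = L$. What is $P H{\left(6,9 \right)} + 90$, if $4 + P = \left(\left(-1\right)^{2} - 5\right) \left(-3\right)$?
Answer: $138$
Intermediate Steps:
$P = 8$ ($P = -4 + \left(\left(-1\right)^{2} - 5\right) \left(-3\right) = -4 + \left(1 - 5\right) \left(-3\right) = -4 - -12 = -4 + 12 = 8$)
$P H{\left(6,9 \right)} + 90 = 8 \cdot 6 + 90 = 48 + 90 = 138$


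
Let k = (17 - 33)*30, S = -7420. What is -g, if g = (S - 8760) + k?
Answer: 16660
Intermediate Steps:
k = -480 (k = -16*30 = -480)
g = -16660 (g = (-7420 - 8760) - 480 = -16180 - 480 = -16660)
-g = -1*(-16660) = 16660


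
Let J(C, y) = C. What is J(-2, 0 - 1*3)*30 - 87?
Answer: -147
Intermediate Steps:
J(-2, 0 - 1*3)*30 - 87 = -2*30 - 87 = -60 - 87 = -147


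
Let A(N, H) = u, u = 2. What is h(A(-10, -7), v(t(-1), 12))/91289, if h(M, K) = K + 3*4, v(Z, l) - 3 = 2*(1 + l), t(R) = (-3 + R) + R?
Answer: 41/91289 ≈ 0.00044912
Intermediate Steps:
t(R) = -3 + 2*R
v(Z, l) = 5 + 2*l (v(Z, l) = 3 + 2*(1 + l) = 3 + (2 + 2*l) = 5 + 2*l)
A(N, H) = 2
h(M, K) = 12 + K (h(M, K) = K + 12 = 12 + K)
h(A(-10, -7), v(t(-1), 12))/91289 = (12 + (5 + 2*12))/91289 = (12 + (5 + 24))*(1/91289) = (12 + 29)*(1/91289) = 41*(1/91289) = 41/91289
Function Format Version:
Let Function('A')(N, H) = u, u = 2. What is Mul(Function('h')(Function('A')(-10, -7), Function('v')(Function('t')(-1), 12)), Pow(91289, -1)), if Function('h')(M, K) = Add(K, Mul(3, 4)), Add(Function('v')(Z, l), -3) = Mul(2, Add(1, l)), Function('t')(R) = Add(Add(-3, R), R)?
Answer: Rational(41, 91289) ≈ 0.00044912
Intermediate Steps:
Function('t')(R) = Add(-3, Mul(2, R))
Function('v')(Z, l) = Add(5, Mul(2, l)) (Function('v')(Z, l) = Add(3, Mul(2, Add(1, l))) = Add(3, Add(2, Mul(2, l))) = Add(5, Mul(2, l)))
Function('A')(N, H) = 2
Function('h')(M, K) = Add(12, K) (Function('h')(M, K) = Add(K, 12) = Add(12, K))
Mul(Function('h')(Function('A')(-10, -7), Function('v')(Function('t')(-1), 12)), Pow(91289, -1)) = Mul(Add(12, Add(5, Mul(2, 12))), Pow(91289, -1)) = Mul(Add(12, Add(5, 24)), Rational(1, 91289)) = Mul(Add(12, 29), Rational(1, 91289)) = Mul(41, Rational(1, 91289)) = Rational(41, 91289)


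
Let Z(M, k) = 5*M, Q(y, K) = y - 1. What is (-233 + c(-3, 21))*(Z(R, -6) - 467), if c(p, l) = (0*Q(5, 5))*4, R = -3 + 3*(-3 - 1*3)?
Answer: 133276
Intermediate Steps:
Q(y, K) = -1 + y
R = -21 (R = -3 + 3*(-3 - 3) = -3 + 3*(-6) = -3 - 18 = -21)
c(p, l) = 0 (c(p, l) = (0*(-1 + 5))*4 = (0*4)*4 = 0*4 = 0)
(-233 + c(-3, 21))*(Z(R, -6) - 467) = (-233 + 0)*(5*(-21) - 467) = -233*(-105 - 467) = -233*(-572) = 133276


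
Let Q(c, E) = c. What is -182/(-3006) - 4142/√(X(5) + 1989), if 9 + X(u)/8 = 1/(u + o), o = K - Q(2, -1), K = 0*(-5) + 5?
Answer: 91/1503 - 2071*√1918/959 ≈ -94.516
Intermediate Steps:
K = 5 (K = 0 + 5 = 5)
o = 3 (o = 5 - 1*2 = 5 - 2 = 3)
X(u) = -72 + 8/(3 + u) (X(u) = -72 + 8/(u + 3) = -72 + 8/(3 + u))
-182/(-3006) - 4142/√(X(5) + 1989) = -182/(-3006) - 4142/√(8*(-26 - 9*5)/(3 + 5) + 1989) = -182*(-1/3006) - 4142/√(8*(-26 - 45)/8 + 1989) = 91/1503 - 4142/√(8*(⅛)*(-71) + 1989) = 91/1503 - 4142/√(-71 + 1989) = 91/1503 - 4142*√1918/1918 = 91/1503 - 2071*√1918/959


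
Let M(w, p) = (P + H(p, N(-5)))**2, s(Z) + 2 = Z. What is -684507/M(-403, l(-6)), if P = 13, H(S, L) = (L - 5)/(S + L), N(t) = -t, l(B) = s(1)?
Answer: -684507/169 ≈ -4050.3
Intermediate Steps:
s(Z) = -2 + Z
l(B) = -1 (l(B) = -2 + 1 = -1)
H(S, L) = (-5 + L)/(L + S)
M(w, p) = 169 (M(w, p) = (13 + (-5 - 1*(-5))/(-1*(-5) + p))**2 = (13 + (-5 + 5)/(5 + p))**2 = (13 + 0/(5 + p))**2 = (13 + 0)**2 = 13**2 = 169)
-684507/M(-403, l(-6)) = -684507/169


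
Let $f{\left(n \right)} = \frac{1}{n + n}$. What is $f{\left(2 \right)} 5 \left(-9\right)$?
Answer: $- \frac{45}{4} \approx -11.25$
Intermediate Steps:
$f{\left(n \right)} = \frac{1}{2 n}$
$f{\left(2 \right)} 5 \left(-9\right) = \frac{1}{2 \cdot 2} \cdot 5 \left(-9\right) = \frac{1}{2} \cdot \frac{1}{2} \cdot 5 \left(-9\right) = \frac{1}{4} \cdot 5 \left(-9\right) = \frac{5}{4} \left(-9\right) = - \frac{45}{4}$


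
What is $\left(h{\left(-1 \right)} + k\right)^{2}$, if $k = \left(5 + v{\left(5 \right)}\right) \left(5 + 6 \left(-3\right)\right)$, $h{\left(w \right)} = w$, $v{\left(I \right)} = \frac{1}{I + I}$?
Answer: $\frac{452929}{100} \approx 4529.3$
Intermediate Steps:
$v{\left(I \right)} = \frac{1}{2 I}$
$k = - \frac{663}{10}$ ($k = \left(5 + \frac{1}{2 \cdot 5}\right) \left(5 + 6 \left(-3\right)\right) = \left(5 + \frac{1}{2} \cdot \frac{1}{5}\right) \left(5 - 18\right) = \left(5 + \frac{1}{10}\right) \left(-13\right) = \frac{51}{10} \left(-13\right) = - \frac{663}{10} \approx -66.3$)
$\left(h{\left(-1 \right)} + k\right)^{2} = \left(-1 - \frac{663}{10}\right)^{2} = \left(- \frac{673}{10}\right)^{2} = \frac{452929}{100}$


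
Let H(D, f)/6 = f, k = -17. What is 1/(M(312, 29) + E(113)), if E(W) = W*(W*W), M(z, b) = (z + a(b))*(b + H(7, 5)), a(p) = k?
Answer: 1/1460302 ≈ 6.8479e-7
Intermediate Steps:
H(D, f) = 6*f
a(p) = -17
M(z, b) = (-17 + z)*(30 + b) (M(z, b) = (z - 17)*(b + 6*5) = (-17 + z)*(b + 30) = (-17 + z)*(30 + b))
E(W) = W³ (E(W) = W*W² = W³)
1/(M(312, 29) + E(113)) = 1/((-510 - 17*29 + 30*312 + 29*312) + 113³) = 1/((-510 - 493 + 9360 + 9048) + 1442897) = 1/(17405 + 1442897) = 1/1460302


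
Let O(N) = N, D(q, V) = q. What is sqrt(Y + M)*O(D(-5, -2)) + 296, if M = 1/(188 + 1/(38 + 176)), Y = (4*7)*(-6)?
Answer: 296 - 5*I*sqrt(271932030690)/40233 ≈ 296.0 - 64.806*I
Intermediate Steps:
Y = -168 (Y = 28*(-6) = -168)
M = 214/40233 (M = 1/(188 + 1/214) = 1/(40233/214) = 214/40233 ≈ 0.0053190)
sqrt(Y + M)*O(D(-5, -2)) + 296 = sqrt(-168 + 214/40233)*(-5) + 296 = sqrt(-6758930/40233)*(-5) + 296 = (I*sqrt(271932030690)/40233)*(-5) + 296 = -5*I*sqrt(271932030690)/40233 + 296 = 296 - 5*I*sqrt(271932030690)/40233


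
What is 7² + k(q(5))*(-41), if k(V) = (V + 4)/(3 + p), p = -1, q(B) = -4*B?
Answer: 377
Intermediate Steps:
k(V) = 2 + V/2 (k(V) = (V + 4)/(3 - 1) = (4 + V)/2 = (4 + V)*(½) = 2 + V/2)
7² + k(q(5))*(-41) = 7² + (2 + (-4*5)/2)*(-41) = 49 + (2 + (½)*(-20))*(-41) = 49 + (2 - 10)*(-41) = 49 - 8*(-41) = 49 + 328 = 377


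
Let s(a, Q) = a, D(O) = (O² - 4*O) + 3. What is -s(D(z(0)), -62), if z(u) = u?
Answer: -3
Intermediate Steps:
D(O) = 3 + O² - 4*O
-s(D(z(0)), -62) = -(3 + 0² - 4*0) = -(3 + 0 + 0) = -1*3 = -3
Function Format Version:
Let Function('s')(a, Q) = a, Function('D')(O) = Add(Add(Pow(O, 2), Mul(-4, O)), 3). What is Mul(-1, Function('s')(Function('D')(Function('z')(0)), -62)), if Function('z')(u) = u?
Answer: -3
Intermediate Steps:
Function('D')(O) = Add(3, Pow(O, 2), Mul(-4, O))
Mul(-1, Function('s')(Function('D')(Function('z')(0)), -62)) = Mul(-1, Add(3, Pow(0, 2), Mul(-4, 0))) = Mul(-1, Add(3, 0, 0)) = Mul(-1, 3) = -3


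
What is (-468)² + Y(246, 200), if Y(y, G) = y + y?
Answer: 219516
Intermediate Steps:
Y(y, G) = 2*y
(-468)² + Y(246, 200) = (-468)² + 2*246 = 219024 + 492 = 219516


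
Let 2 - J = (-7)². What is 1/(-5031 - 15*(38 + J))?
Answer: -1/4896 ≈ -0.00020425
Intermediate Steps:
J = -47 (J = 2 - 1*(-7)² = 2 - 1*49 = 2 - 49 = -47)
1/(-5031 - 15*(38 + J)) = 1/(-5031 - 15*(38 - 47)) = 1/(-5031 - 15*(-9)) = 1/(-5031 + 135) = 1/(-4896) = -1/4896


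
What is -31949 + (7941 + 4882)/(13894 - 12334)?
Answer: -49827617/1560 ≈ -31941.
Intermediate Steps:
-31949 + (7941 + 4882)/(13894 - 12334) = -31949 + 12823/1560 = -49827617/1560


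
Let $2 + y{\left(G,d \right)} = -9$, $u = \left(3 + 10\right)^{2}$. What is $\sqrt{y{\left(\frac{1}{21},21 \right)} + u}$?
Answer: $\sqrt{158} \approx 12.57$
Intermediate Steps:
$u = 169$ ($u = 13^{2} = 169$)
$y{\left(G,d \right)} = -11$ ($y{\left(G,d \right)} = -2 - 9 = -11$)
$\sqrt{y{\left(\frac{1}{21},21 \right)} + u} = \sqrt{-11 + 169} = \sqrt{158}$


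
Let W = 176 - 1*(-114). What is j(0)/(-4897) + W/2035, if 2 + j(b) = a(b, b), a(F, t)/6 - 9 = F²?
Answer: 262862/1993079 ≈ 0.13189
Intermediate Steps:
W = 290 (W = 176 + 114 = 290)
a(F, t) = 54 + 6*F²
j(b) = 52 + 6*b² (j(b) = -2 + (54 + 6*b²) = 52 + 6*b²)
j(0)/(-4897) + W/2035 = (52 + 6*0²)/(-4897) + 290/2035 = (52 + 6*0)*(-1/4897) + 290*(1/2035) = (52 + 0)*(-1/4897) + 58/407 = 52*(-1/4897) + 58/407 = -52/4897 + 58/407 = 262862/1993079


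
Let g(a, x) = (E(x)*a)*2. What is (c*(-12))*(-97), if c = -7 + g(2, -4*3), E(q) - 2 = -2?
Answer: -8148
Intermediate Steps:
E(q) = 0 (E(q) = 2 - 2 = 0)
g(a, x) = 0 (g(a, x) = (0*a)*2 = 0*2 = 0)
c = -7 (c = -7 + 0 = -7)
(c*(-12))*(-97) = -7*(-12)*(-97) = 84*(-97) = -8148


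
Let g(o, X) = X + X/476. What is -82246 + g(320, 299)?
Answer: -39006473/476 ≈ -81946.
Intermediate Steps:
g(o, X) = 477*X/476 (g(o, X) = X + X*(1/476) = X + X/476 = 477*X/476)
-82246 + g(320, 299) = -82246 + (477/476)*299 = -82246 + 142623/476 = -39006473/476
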